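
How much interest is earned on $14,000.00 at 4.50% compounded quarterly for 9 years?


Compound interest earned = final amount − principal.
A = P(1 + r/n)^(nt) = $14,000.00 × (1 + 0.045/4)^(4 × 9) = $20,942.83
Interest = A − P = $20,942.83 − $14,000.00 = $6,942.83

Interest = A - P = $6,942.83


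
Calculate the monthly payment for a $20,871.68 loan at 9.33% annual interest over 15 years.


Loan payment formula: PMT = PV × r / (1 − (1 + r)^(−n))
Monthly rate r = 0.0933/12 = 0.007775, n = 180 months
Denominator: 1 − (1 + 0.0933/12)^(−180) = 0.751941
PMT = $20,871.68 × (0.0933/12) / 0.751941
PMT = $215.81 per month

PMT = PV × r / (1-(1+r)^(-n)) = $215.81/month


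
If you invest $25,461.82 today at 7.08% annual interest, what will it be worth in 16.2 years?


Future value formula: FV = PV × (1 + r)^t
FV = $25,461.82 × (1 + 0.0708)^16.2
FV = $25,461.82 × 3.028834
FV = $77,119.63

FV = PV × (1 + r)^t = $77,119.63


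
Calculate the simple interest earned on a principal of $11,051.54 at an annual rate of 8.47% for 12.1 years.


Simple interest formula: I = P × r × t
I = $11,051.54 × 0.0847 × 12.1
I = $11,326.39

I = P × r × t = $11,326.39


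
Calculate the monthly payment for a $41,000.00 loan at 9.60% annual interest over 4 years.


Loan payment formula: PMT = PV × r / (1 − (1 + r)^(−n))
Monthly rate r = 0.096/12 = 0.008, n = 48 months
Denominator: 1 − (1 + 0.096/12)^(−48) = 0.317827
PMT = $41,000.00 × (0.096/12) / 0.317827
PMT = $1,032.01 per month

PMT = PV × r / (1-(1+r)^(-n)) = $1,032.01/month


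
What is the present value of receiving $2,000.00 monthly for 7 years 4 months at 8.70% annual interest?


Present value of an ordinary annuity: PV = PMT × (1 − (1 + r)^(−n)) / r
Monthly rate r = 0.087/12 = 0.00725, n = 88
PV = $2,000.00 × (1 − (1 + 0.087/12)^(−88)) / (0.087/12)
PV = $2,000.00 × 64.887513
PV = $129,775.03

PV = PMT × (1-(1+r)^(-n))/r = $129,775.03


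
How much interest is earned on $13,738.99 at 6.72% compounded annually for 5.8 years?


Compound interest earned = final amount − principal.
A = P(1 + r/n)^(nt) = $13,738.99 × (1 + 0.0672/1)^(1 × 5.8) = $20,034.59
Interest = A − P = $20,034.59 − $13,738.99 = $6,295.60

Interest = A - P = $6,295.60


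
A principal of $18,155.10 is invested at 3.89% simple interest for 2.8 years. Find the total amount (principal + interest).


Total amount formula: A = P(1 + rt) = P + P·r·t
Interest: I = P × r × t = $18,155.10 × 0.0389 × 2.8 = $1,977.45
A = P + I = $18,155.10 + $1,977.45 = $20,132.55

A = P + I = P(1 + rt) = $20,132.55


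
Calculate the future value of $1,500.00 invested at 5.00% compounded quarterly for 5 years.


Compound interest formula: A = P(1 + r/n)^(nt)
A = $1,500.00 × (1 + 0.05/4)^(4 × 5)
Growth factor: (1 + 0.05/4)^20 = 1.282037
A = $1,500.00 × 1.282037
A = $1,923.06

A = P(1 + r/n)^(nt) = $1,923.06


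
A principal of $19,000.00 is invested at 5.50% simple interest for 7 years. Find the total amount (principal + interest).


Total amount formula: A = P(1 + rt) = P + P·r·t
Interest: I = P × r × t = $19,000.00 × 0.055 × 7 = $7,315.00
A = P + I = $19,000.00 + $7,315.00 = $26,315.00

A = P + I = P(1 + rt) = $26,315.00


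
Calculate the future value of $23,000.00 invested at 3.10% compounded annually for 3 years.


Compound interest formula: A = P(1 + r/n)^(nt)
A = $23,000.00 × (1 + 0.031/1)^(1 × 3)
Growth factor: (1 + 0.031/1)^3 = 1.0959128
A = $23,000.00 × 1.0959128
A = $25,205.99

A = P(1 + r/n)^(nt) = $25,205.99


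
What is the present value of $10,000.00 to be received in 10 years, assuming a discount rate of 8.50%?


Present value formula: PV = FV / (1 + r)^t
PV = $10,000.00 / (1 + 0.085)^10
PV = $10,000.00 / 2.2609834
PV = $4,422.85

PV = FV / (1 + r)^t = $4,422.85


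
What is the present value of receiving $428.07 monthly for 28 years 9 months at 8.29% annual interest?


Present value of an ordinary annuity: PV = PMT × (1 − (1 + r)^(−n)) / r
Monthly rate r = 0.0829/12 ≈ 0.00690833, n = 345
PV = $428.07 × (1 − (1 + 0.0829/12)^(−345)) / (0.0829/12)
PV = $428.07 × 131.291040
PV = $56,201.76

PV = PMT × (1-(1+r)^(-n))/r = $56,201.76


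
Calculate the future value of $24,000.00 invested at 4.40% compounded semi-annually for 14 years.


Compound interest formula: A = P(1 + r/n)^(nt)
A = $24,000.00 × (1 + 0.044/2)^(2 × 14)
Growth factor: (1 + 0.044/2)^28 = 1.8391836
A = $24,000.00 × 1.8391836
A = $44,140.41

A = P(1 + r/n)^(nt) = $44,140.41


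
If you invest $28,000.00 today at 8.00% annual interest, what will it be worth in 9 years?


Future value formula: FV = PV × (1 + r)^t
FV = $28,000.00 × (1 + 0.08)^9
FV = $28,000.00 × 1.9990046
FV = $55,972.13

FV = PV × (1 + r)^t = $55,972.13


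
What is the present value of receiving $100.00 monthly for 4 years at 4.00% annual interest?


Present value of an ordinary annuity: PV = PMT × (1 − (1 + r)^(−n)) / r
Monthly rate r = 0.04/12 ≈ 0.00333333, n = 48
PV = $100.00 × (1 − (1 + 0.04/12)^(−48)) / (0.04/12)
PV = $100.00 × 44.288834
PV = $4,428.88

PV = PMT × (1-(1+r)^(-n))/r = $4,428.88


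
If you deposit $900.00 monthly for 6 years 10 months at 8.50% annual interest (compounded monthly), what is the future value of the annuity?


Future value of an ordinary annuity: FV = PMT × ((1 + r)^n − 1) / r
Monthly rate r = 0.085/12 ≈ 0.00708333, n = 82
FV = $900.00 × ((1 + 0.085/12)^82 − 1) / (0.085/12)
FV = $900.00 × 110.664180
FV = $99,597.76

FV = PMT × ((1+r)^n - 1)/r = $99,597.76


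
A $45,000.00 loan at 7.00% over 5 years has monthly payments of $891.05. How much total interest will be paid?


Total paid over the life of the loan = PMT × n.
Total paid = $891.05 × 60 = $53,463.00
Total interest = total paid − principal = $53,463.00 − $45,000.00 = $8,463.00

Total interest = (PMT × n) - PV = $8,463.00


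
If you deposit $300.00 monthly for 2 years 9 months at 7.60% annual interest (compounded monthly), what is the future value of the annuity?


Future value of an ordinary annuity: FV = PMT × ((1 + r)^n − 1) / r
Monthly rate r = 0.076/12 ≈ 0.00633333, n = 33
FV = $300.00 × ((1 + 0.076/12)^33 − 1) / (0.076/12)
FV = $300.00 × 36.573635
FV = $10,972.09

FV = PMT × ((1+r)^n - 1)/r = $10,972.09


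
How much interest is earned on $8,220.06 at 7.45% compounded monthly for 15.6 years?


Compound interest earned = final amount − principal.
A = P(1 + r/n)^(nt) = $8,220.06 × (1 + 0.0745/12)^(12 × 15.6) = $26,184.95
Interest = A − P = $26,184.95 − $8,220.06 = $17,964.89

Interest = A - P = $17,964.89


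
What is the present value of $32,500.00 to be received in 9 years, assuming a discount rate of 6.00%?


Present value formula: PV = FV / (1 + r)^t
PV = $32,500.00 / (1 + 0.06)^9
PV = $32,500.00 / 1.689479
PV = $19,236.70

PV = FV / (1 + r)^t = $19,236.70


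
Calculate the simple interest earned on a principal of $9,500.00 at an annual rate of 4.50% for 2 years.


Simple interest formula: I = P × r × t
I = $9,500.00 × 0.045 × 2
I = $855.00

I = P × r × t = $855.00


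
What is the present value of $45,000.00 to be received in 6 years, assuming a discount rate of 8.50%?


Present value formula: PV = FV / (1 + r)^t
PV = $45,000.00 / (1 + 0.085)^6
PV = $45,000.00 / 1.6314675
PV = $27,582.53

PV = FV / (1 + r)^t = $27,582.53


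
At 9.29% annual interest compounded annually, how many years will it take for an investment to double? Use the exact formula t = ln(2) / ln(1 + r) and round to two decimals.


Doubling condition: (1 + r)^t = 2
Take ln of both sides: t × ln(1 + r) = ln(2)
t = ln(2) / ln(1 + r)
t = 0.693147 / 0.088835
t = 7.80

t = ln(2) / ln(1 + r) = 7.80 years


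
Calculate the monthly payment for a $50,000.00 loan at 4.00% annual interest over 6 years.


Loan payment formula: PMT = PV × r / (1 − (1 + r)^(−n))
Monthly rate r = 0.04/12 ≈ 0.00333333, n = 72 months
Denominator: 1 − (1 + 0.04/12)^(−72) = 0.213058
PMT = $50,000.00 × (0.04/12) / 0.213058
PMT = $782.26 per month

PMT = PV × r / (1-(1+r)^(-n)) = $782.26/month


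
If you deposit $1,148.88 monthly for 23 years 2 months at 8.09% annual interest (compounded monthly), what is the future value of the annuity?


Future value of an ordinary annuity: FV = PMT × ((1 + r)^n − 1) / r
Monthly rate r = 0.0809/12 ≈ 0.00674167, n = 278
FV = $1,148.88 × ((1 + 0.0809/12)^278 − 1) / (0.0809/12)
FV = $1,148.88 × 812.061298
FV = $932,960.98

FV = PMT × ((1+r)^n - 1)/r = $932,960.98


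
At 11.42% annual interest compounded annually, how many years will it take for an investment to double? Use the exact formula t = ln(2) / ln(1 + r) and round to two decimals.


Doubling condition: (1 + r)^t = 2
Take ln of both sides: t × ln(1 + r) = ln(2)
t = ln(2) / ln(1 + r)
t = 0.693147 / 0.108137
t = 6.41

t = ln(2) / ln(1 + r) = 6.41 years


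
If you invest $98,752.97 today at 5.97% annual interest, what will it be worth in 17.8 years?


Future value formula: FV = PV × (1 + r)^t
FV = $98,752.97 × (1 + 0.0597)^17.8
FV = $98,752.97 × 2.8070893
FV = $277,208.41

FV = PV × (1 + r)^t = $277,208.41


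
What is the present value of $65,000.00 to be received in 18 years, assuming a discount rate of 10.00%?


Present value formula: PV = FV / (1 + r)^t
PV = $65,000.00 / (1 + 0.1)^18
PV = $65,000.00 / 5.559917
PV = $11,690.82

PV = FV / (1 + r)^t = $11,690.82


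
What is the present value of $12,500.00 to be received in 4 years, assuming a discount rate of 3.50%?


Present value formula: PV = FV / (1 + r)^t
PV = $12,500.00 / (1 + 0.035)^4
PV = $12,500.00 / 1.147523
PV = $10,893.03

PV = FV / (1 + r)^t = $10,893.03


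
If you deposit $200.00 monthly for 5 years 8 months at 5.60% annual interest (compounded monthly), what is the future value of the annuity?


Future value of an ordinary annuity: FV = PMT × ((1 + r)^n − 1) / r
Monthly rate r = 0.056/12 ≈ 0.00466667, n = 68
FV = $200.00 × ((1 + 0.056/12)^68 − 1) / (0.056/12)
FV = $200.00 × 79.810044
FV = $15,962.01

FV = PMT × ((1+r)^n - 1)/r = $15,962.01


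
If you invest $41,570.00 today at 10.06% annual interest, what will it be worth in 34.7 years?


Future value formula: FV = PV × (1 + r)^t
FV = $41,570.00 × (1 + 0.1006)^34.7
FV = $41,570.00 × 27.8319698
FV = $1,156,974.98

FV = PV × (1 + r)^t = $1,156,974.98


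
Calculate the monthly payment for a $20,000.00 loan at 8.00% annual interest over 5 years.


Loan payment formula: PMT = PV × r / (1 − (1 + r)^(−n))
Monthly rate r = 0.08/12 ≈ 0.00666667, n = 60 months
Denominator: 1 − (1 + 0.08/12)^(−60) = 0.328790
PMT = $20,000.00 × (0.08/12) / 0.328790
PMT = $405.53 per month

PMT = PV × r / (1-(1+r)^(-n)) = $405.53/month


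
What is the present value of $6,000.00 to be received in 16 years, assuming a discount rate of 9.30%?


Present value formula: PV = FV / (1 + r)^t
PV = $6,000.00 / (1 + 0.093)^16
PV = $6,000.00 / 4.148801
PV = $1,446.20

PV = FV / (1 + r)^t = $1,446.20


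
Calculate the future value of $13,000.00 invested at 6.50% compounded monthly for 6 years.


Compound interest formula: A = P(1 + r/n)^(nt)
A = $13,000.00 × (1 + 0.065/12)^(12 × 6)
Growth factor: (1 + 0.065/12)^72 = 1.475427
A = $13,000.00 × 1.475427
A = $19,180.55

A = P(1 + r/n)^(nt) = $19,180.55


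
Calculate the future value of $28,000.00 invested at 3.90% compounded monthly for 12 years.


Compound interest formula: A = P(1 + r/n)^(nt)
A = $28,000.00 × (1 + 0.039/12)^(12 × 12)
Growth factor: (1 + 0.039/12)^144 = 1.595586
A = $28,000.00 × 1.595586
A = $44,676.41

A = P(1 + r/n)^(nt) = $44,676.41


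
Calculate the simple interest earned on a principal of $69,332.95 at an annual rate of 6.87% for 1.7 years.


Simple interest formula: I = P × r × t
I = $69,332.95 × 0.0687 × 1.7
I = $8,097.40

I = P × r × t = $8,097.40


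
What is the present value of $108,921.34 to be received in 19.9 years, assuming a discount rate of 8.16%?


Present value formula: PV = FV / (1 + r)^t
PV = $108,921.34 / (1 + 0.0816)^19.9
PV = $108,921.34 / 4.763508
PV = $22,865.78

PV = FV / (1 + r)^t = $22,865.78


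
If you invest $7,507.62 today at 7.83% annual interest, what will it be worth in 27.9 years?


Future value formula: FV = PV × (1 + r)^t
FV = $7,507.62 × (1 + 0.0783)^27.9
FV = $7,507.62 × 8.192850
FV = $61,508.80

FV = PV × (1 + r)^t = $61,508.80


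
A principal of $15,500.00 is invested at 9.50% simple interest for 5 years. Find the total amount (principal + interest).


Total amount formula: A = P(1 + rt) = P + P·r·t
Interest: I = P × r × t = $15,500.00 × 0.095 × 5 = $7,362.50
A = P + I = $15,500.00 + $7,362.50 = $22,862.50

A = P + I = P(1 + rt) = $22,862.50


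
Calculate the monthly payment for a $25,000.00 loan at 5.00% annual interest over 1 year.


Loan payment formula: PMT = PV × r / (1 − (1 + r)^(−n))
Monthly rate r = 0.05/12 ≈ 0.00416667, n = 12 months
Denominator: 1 − (1 + 0.05/12)^(−12) = 0.0486718
PMT = $25,000.00 × (0.05/12) / 0.0486718
PMT = $2,140.19 per month

PMT = PV × r / (1-(1+r)^(-n)) = $2,140.19/month


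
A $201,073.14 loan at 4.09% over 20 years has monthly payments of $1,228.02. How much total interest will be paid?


Total paid over the life of the loan = PMT × n.
Total paid = $1,228.02 × 240 = $294,724.80
Total interest = total paid − principal = $294,724.80 − $201,073.14 = $93,651.66

Total interest = (PMT × n) - PV = $93,651.66


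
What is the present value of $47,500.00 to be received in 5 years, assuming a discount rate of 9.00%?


Present value formula: PV = FV / (1 + r)^t
PV = $47,500.00 / (1 + 0.09)^5
PV = $47,500.00 / 1.538624
PV = $30,871.74

PV = FV / (1 + r)^t = $30,871.74


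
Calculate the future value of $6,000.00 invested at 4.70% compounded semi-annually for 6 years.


Compound interest formula: A = P(1 + r/n)^(nt)
A = $6,000.00 × (1 + 0.047/2)^(2 × 6)
Growth factor: (1 + 0.047/2)^12 = 1.321460
A = $6,000.00 × 1.321460
A = $7,928.76

A = P(1 + r/n)^(nt) = $7,928.76


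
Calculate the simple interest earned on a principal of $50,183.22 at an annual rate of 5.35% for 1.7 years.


Simple interest formula: I = P × r × t
I = $50,183.22 × 0.0535 × 1.7
I = $4,564.16

I = P × r × t = $4,564.16


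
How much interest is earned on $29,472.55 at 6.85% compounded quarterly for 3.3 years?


Compound interest earned = final amount − principal.
A = P(1 + r/n)^(nt) = $29,472.55 × (1 + 0.0685/4)^(4 × 3.3) = $36,877.28
Interest = A − P = $36,877.28 − $29,472.55 = $7,404.73

Interest = A - P = $7,404.73


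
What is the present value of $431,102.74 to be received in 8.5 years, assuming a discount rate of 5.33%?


Present value formula: PV = FV / (1 + r)^t
PV = $431,102.74 / (1 + 0.0533)^8.5
PV = $431,102.74 / 1.5548651
PV = $277,260.54

PV = FV / (1 + r)^t = $277,260.54


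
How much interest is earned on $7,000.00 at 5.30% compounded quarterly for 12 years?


Compound interest earned = final amount − principal.
A = P(1 + r/n)^(nt) = $7,000.00 × (1 + 0.053/4)^(4 × 12) = $13,167.26
Interest = A − P = $13,167.26 − $7,000.00 = $6,167.26

Interest = A - P = $6,167.26


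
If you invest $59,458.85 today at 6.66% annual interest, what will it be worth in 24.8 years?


Future value formula: FV = PV × (1 + r)^t
FV = $59,458.85 × (1 + 0.0666)^24.8
FV = $59,458.85 × 4.948108
FV = $294,208.81

FV = PV × (1 + r)^t = $294,208.81


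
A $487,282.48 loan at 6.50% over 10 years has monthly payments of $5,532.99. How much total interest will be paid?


Total paid over the life of the loan = PMT × n.
Total paid = $5,532.99 × 120 = $663,958.80
Total interest = total paid − principal = $663,958.80 − $487,282.48 = $176,676.32

Total interest = (PMT × n) - PV = $176,676.32


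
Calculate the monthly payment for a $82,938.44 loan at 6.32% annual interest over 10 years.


Loan payment formula: PMT = PV × r / (1 − (1 + r)^(−n))
Monthly rate r = 0.0632/12 ≈ 0.00526667, n = 120 months
Denominator: 1 − (1 + 0.0632/12)^(−120) = 0.467590
PMT = $82,938.44 × (0.0632/12) / 0.467590
PMT = $934.17 per month

PMT = PV × r / (1-(1+r)^(-n)) = $934.17/month


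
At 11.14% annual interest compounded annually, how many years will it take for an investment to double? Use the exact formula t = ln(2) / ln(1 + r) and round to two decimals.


Doubling condition: (1 + r)^t = 2
Take ln of both sides: t × ln(1 + r) = ln(2)
t = ln(2) / ln(1 + r)
t = 0.693147 / 0.105620
t = 6.56

t = ln(2) / ln(1 + r) = 6.56 years


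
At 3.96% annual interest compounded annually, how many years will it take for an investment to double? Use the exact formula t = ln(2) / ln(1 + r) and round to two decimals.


Doubling condition: (1 + r)^t = 2
Take ln of both sides: t × ln(1 + r) = ln(2)
t = ln(2) / ln(1 + r)
t = 0.693147 / 0.038836
t = 17.85

t = ln(2) / ln(1 + r) = 17.85 years


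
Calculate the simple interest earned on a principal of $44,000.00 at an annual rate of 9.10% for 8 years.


Simple interest formula: I = P × r × t
I = $44,000.00 × 0.091 × 8
I = $32,032.00

I = P × r × t = $32,032.00


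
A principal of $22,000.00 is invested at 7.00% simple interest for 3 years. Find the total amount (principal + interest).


Total amount formula: A = P(1 + rt) = P + P·r·t
Interest: I = P × r × t = $22,000.00 × 0.07 × 3 = $4,620.00
A = P + I = $22,000.00 + $4,620.00 = $26,620.00

A = P + I = P(1 + rt) = $26,620.00


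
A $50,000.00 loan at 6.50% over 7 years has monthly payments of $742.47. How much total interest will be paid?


Total paid over the life of the loan = PMT × n.
Total paid = $742.47 × 84 = $62,367.48
Total interest = total paid − principal = $62,367.48 − $50,000.00 = $12,367.48

Total interest = (PMT × n) - PV = $12,367.48


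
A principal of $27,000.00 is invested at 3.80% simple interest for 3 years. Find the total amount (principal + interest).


Total amount formula: A = P(1 + rt) = P + P·r·t
Interest: I = P × r × t = $27,000.00 × 0.038 × 3 = $3,078.00
A = P + I = $27,000.00 + $3,078.00 = $30,078.00

A = P + I = P(1 + rt) = $30,078.00


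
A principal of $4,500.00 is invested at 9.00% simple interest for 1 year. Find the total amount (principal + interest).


Total amount formula: A = P(1 + rt) = P + P·r·t
Interest: I = P × r × t = $4,500.00 × 0.09 × 1 = $405.00
A = P + I = $4,500.00 + $405.00 = $4,905.00

A = P + I = P(1 + rt) = $4,905.00


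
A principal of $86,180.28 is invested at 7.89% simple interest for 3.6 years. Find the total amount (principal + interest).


Total amount formula: A = P(1 + rt) = P + P·r·t
Interest: I = P × r × t = $86,180.28 × 0.0789 × 3.6 = $24,478.65
A = P + I = $86,180.28 + $24,478.65 = $110,658.93

A = P + I = P(1 + rt) = $110,658.93


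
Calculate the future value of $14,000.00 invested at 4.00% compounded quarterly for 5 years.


Compound interest formula: A = P(1 + r/n)^(nt)
A = $14,000.00 × (1 + 0.04/4)^(4 × 5)
Growth factor: (1 + 0.04/4)^20 = 1.220190
A = $14,000.00 × 1.220190
A = $17,082.66

A = P(1 + r/n)^(nt) = $17,082.66


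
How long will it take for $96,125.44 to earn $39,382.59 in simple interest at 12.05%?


Rearrange the simple interest formula for t:
I = P × r × t  ⇒  t = I / (P × r)
t = $39,382.59 / ($96,125.44 × 0.1205)
t = 3.4

t = I/(P×r) = 3.4 years


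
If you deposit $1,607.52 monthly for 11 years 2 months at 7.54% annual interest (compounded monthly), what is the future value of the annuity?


Future value of an ordinary annuity: FV = PMT × ((1 + r)^n − 1) / r
Monthly rate r = 0.0754/12 ≈ 0.00628333, n = 134
FV = $1,607.52 × ((1 + 0.0754/12)^134 − 1) / (0.0754/12)
FV = $1,607.52 × 209.255388
FV = $336,382.22

FV = PMT × ((1+r)^n - 1)/r = $336,382.22


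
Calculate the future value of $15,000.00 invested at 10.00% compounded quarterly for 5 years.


Compound interest formula: A = P(1 + r/n)^(nt)
A = $15,000.00 × (1 + 0.1/4)^(4 × 5)
Growth factor: (1 + 0.1/4)^20 = 1.6386164
A = $15,000.00 × 1.6386164
A = $24,579.25

A = P(1 + r/n)^(nt) = $24,579.25


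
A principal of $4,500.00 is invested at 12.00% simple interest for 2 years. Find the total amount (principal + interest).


Total amount formula: A = P(1 + rt) = P + P·r·t
Interest: I = P × r × t = $4,500.00 × 0.12 × 2 = $1,080.00
A = P + I = $4,500.00 + $1,080.00 = $5,580.00

A = P + I = P(1 + rt) = $5,580.00


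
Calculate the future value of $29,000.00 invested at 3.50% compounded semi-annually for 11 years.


Compound interest formula: A = P(1 + r/n)^(nt)
A = $29,000.00 × (1 + 0.035/2)^(2 × 11)
Growth factor: (1 + 0.035/2)^22 = 1.4647287
A = $29,000.00 × 1.4647287
A = $42,477.13

A = P(1 + r/n)^(nt) = $42,477.13


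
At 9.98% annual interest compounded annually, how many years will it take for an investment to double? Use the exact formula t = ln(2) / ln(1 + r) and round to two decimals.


Doubling condition: (1 + r)^t = 2
Take ln of both sides: t × ln(1 + r) = ln(2)
t = ln(2) / ln(1 + r)
t = 0.693147 / 0.095128
t = 7.29

t = ln(2) / ln(1 + r) = 7.29 years


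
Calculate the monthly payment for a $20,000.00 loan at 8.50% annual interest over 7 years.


Loan payment formula: PMT = PV × r / (1 − (1 + r)^(−n))
Monthly rate r = 0.085/12 ≈ 0.00708333, n = 84 months
Denominator: 1 − (1 + 0.085/12)^(−84) = 0.447279
PMT = $20,000.00 × (0.085/12) / 0.447279
PMT = $316.73 per month

PMT = PV × r / (1-(1+r)^(-n)) = $316.73/month


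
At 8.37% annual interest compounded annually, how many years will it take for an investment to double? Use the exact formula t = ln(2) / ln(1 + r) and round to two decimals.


Doubling condition: (1 + r)^t = 2
Take ln of both sides: t × ln(1 + r) = ln(2)
t = ln(2) / ln(1 + r)
t = 0.693147 / 0.080381
t = 8.62

t = ln(2) / ln(1 + r) = 8.62 years


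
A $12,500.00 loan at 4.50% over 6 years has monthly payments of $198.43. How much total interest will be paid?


Total paid over the life of the loan = PMT × n.
Total paid = $198.43 × 72 = $14,286.96
Total interest = total paid − principal = $14,286.96 − $12,500.00 = $1,786.96

Total interest = (PMT × n) - PV = $1,786.96


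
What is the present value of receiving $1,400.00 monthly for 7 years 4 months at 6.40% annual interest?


Present value of an ordinary annuity: PV = PMT × (1 − (1 + r)^(−n)) / r
Monthly rate r = 0.064/12 ≈ 0.00533333, n = 88
PV = $1,400.00 × (1 − (1 + 0.064/12)^(−88)) / (0.064/12)
PV = $1,400.00 × 70.087587
PV = $98,122.62

PV = PMT × (1-(1+r)^(-n))/r = $98,122.62


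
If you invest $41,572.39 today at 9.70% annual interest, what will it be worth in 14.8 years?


Future value formula: FV = PV × (1 + r)^t
FV = $41,572.39 × (1 + 0.097)^14.8
FV = $41,572.39 × 3.9360272
FV = $163,630.06

FV = PV × (1 + r)^t = $163,630.06


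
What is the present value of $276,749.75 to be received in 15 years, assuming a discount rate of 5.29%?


Present value formula: PV = FV / (1 + r)^t
PV = $276,749.75 / (1 + 0.0529)^15
PV = $276,749.75 / 2.1667404
PV = $127,726.31

PV = FV / (1 + r)^t = $127,726.31


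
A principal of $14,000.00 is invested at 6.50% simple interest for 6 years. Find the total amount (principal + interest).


Total amount formula: A = P(1 + rt) = P + P·r·t
Interest: I = P × r × t = $14,000.00 × 0.065 × 6 = $5,460.00
A = P + I = $14,000.00 + $5,460.00 = $19,460.00

A = P + I = P(1 + rt) = $19,460.00


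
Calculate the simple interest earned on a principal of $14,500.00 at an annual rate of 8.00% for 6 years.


Simple interest formula: I = P × r × t
I = $14,500.00 × 0.08 × 6
I = $6,960.00

I = P × r × t = $6,960.00


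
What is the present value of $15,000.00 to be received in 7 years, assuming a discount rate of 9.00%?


Present value formula: PV = FV / (1 + r)^t
PV = $15,000.00 / (1 + 0.09)^7
PV = $15,000.00 / 1.828039
PV = $8,205.51

PV = FV / (1 + r)^t = $8,205.51


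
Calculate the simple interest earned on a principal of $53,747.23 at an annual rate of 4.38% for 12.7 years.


Simple interest formula: I = P × r × t
I = $53,747.23 × 0.0438 × 12.7
I = $29,897.43

I = P × r × t = $29,897.43


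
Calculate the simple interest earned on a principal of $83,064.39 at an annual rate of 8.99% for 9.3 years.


Simple interest formula: I = P × r × t
I = $83,064.39 × 0.0899 × 9.3
I = $69,447.64

I = P × r × t = $69,447.64


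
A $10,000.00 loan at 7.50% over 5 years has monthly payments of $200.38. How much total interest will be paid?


Total paid over the life of the loan = PMT × n.
Total paid = $200.38 × 60 = $12,022.80
Total interest = total paid − principal = $12,022.80 − $10,000.00 = $2,022.80

Total interest = (PMT × n) - PV = $2,022.80


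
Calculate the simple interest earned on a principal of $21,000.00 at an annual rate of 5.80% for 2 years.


Simple interest formula: I = P × r × t
I = $21,000.00 × 0.058 × 2
I = $2,436.00

I = P × r × t = $2,436.00


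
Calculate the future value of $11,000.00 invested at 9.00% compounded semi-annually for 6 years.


Compound interest formula: A = P(1 + r/n)^(nt)
A = $11,000.00 × (1 + 0.09/2)^(2 × 6)
Growth factor: (1 + 0.09/2)^12 = 1.6958814
A = $11,000.00 × 1.6958814
A = $18,654.70

A = P(1 + r/n)^(nt) = $18,654.70


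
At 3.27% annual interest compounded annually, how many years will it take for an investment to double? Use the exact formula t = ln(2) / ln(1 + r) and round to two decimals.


Doubling condition: (1 + r)^t = 2
Take ln of both sides: t × ln(1 + r) = ln(2)
t = ln(2) / ln(1 + r)
t = 0.693147 / 0.032177
t = 21.54

t = ln(2) / ln(1 + r) = 21.54 years


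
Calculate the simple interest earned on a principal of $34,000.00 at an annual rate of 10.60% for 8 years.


Simple interest formula: I = P × r × t
I = $34,000.00 × 0.106 × 8
I = $28,832.00

I = P × r × t = $28,832.00


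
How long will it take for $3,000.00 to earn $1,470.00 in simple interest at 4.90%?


Rearrange the simple interest formula for t:
I = P × r × t  ⇒  t = I / (P × r)
t = $1,470.00 / ($3,000.00 × 0.049)
t = 10

t = I/(P×r) = 10 years


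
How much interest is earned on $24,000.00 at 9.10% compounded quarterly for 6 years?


Compound interest earned = final amount − principal.
A = P(1 + r/n)^(nt) = $24,000.00 × (1 + 0.091/4)^(4 × 6) = $41,179.30
Interest = A − P = $41,179.30 − $24,000.00 = $17,179.30

Interest = A - P = $17,179.30


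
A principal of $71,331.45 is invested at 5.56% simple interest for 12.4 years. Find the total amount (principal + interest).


Total amount formula: A = P(1 + rt) = P + P·r·t
Interest: I = P × r × t = $71,331.45 × 0.0556 × 12.4 = $49,178.75
A = P + I = $71,331.45 + $49,178.75 = $120,510.20

A = P + I = P(1 + rt) = $120,510.20


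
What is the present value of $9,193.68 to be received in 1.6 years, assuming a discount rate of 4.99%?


Present value formula: PV = FV / (1 + r)^t
PV = $9,193.68 / (1 + 0.0499)^1.6
PV = $9,193.68 / 1.081027
PV = $8,504.58

PV = FV / (1 + r)^t = $8,504.58


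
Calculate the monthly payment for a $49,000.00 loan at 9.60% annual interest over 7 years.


Loan payment formula: PMT = PV × r / (1 − (1 + r)^(−n))
Monthly rate r = 0.096/12 = 0.008, n = 84 months
Denominator: 1 − (1 + 0.096/12)^(−84) = 0.487947
PMT = $49,000.00 × (0.096/12) / 0.487947
PMT = $803.37 per month

PMT = PV × r / (1-(1+r)^(-n)) = $803.37/month


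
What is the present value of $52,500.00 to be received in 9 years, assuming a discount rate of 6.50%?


Present value formula: PV = FV / (1 + r)^t
PV = $52,500.00 / (1 + 0.065)^9
PV = $52,500.00 / 1.7625704
PV = $29,786.04

PV = FV / (1 + r)^t = $29,786.04


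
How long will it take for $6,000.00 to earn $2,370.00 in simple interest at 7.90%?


Rearrange the simple interest formula for t:
I = P × r × t  ⇒  t = I / (P × r)
t = $2,370.00 / ($6,000.00 × 0.079)
t = 5

t = I/(P×r) = 5 years


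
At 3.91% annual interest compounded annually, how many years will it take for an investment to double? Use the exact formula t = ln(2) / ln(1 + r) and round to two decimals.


Doubling condition: (1 + r)^t = 2
Take ln of both sides: t × ln(1 + r) = ln(2)
t = ln(2) / ln(1 + r)
t = 0.693147 / 0.038355
t = 18.07

t = ln(2) / ln(1 + r) = 18.07 years


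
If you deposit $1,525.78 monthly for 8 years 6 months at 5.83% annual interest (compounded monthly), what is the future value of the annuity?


Future value of an ordinary annuity: FV = PMT × ((1 + r)^n − 1) / r
Monthly rate r = 0.0583/12 ≈ 0.00485833, n = 102
FV = $1,525.78 × ((1 + 0.0583/12)^102 − 1) / (0.0583/12)
FV = $1,525.78 × 131.615597
FV = $200,816.45

FV = PMT × ((1+r)^n - 1)/r = $200,816.45


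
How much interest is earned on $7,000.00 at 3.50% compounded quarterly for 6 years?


Compound interest earned = final amount − principal.
A = P(1 + r/n)^(nt) = $7,000.00 × (1 + 0.035/4)^(4 × 6) = $8,627.86
Interest = A − P = $8,627.86 − $7,000.00 = $1,627.86

Interest = A - P = $1,627.86


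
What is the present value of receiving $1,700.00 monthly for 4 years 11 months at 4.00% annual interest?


Present value of an ordinary annuity: PV = PMT × (1 − (1 + r)^(−n)) / r
Monthly rate r = 0.04/12 ≈ 0.00333333, n = 59
PV = $1,700.00 × (1 − (1 + 0.04/12)^(−59)) / (0.04/12)
PV = $1,700.00 × 53.480066
PV = $90,916.11

PV = PMT × (1-(1+r)^(-n))/r = $90,916.11


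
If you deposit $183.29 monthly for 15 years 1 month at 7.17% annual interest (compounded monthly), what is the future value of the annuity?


Future value of an ordinary annuity: FV = PMT × ((1 + r)^n − 1) / r
Monthly rate r = 0.0717/12 = 0.005975, n = 181
FV = $183.29 × ((1 + 0.0717/12)^181 − 1) / (0.0717/12)
FV = $183.29 × 324.611074
FV = $59,497.96

FV = PMT × ((1+r)^n - 1)/r = $59,497.96


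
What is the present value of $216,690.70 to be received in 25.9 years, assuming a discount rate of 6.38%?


Present value formula: PV = FV / (1 + r)^t
PV = $216,690.70 / (1 + 0.0638)^25.9
PV = $216,690.70 / 4.9621928
PV = $43,668.34

PV = FV / (1 + r)^t = $43,668.34


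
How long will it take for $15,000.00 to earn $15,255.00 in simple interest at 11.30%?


Rearrange the simple interest formula for t:
I = P × r × t  ⇒  t = I / (P × r)
t = $15,255.00 / ($15,000.00 × 0.113)
t = 9

t = I/(P×r) = 9 years


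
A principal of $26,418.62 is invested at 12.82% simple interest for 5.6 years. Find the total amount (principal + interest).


Total amount formula: A = P(1 + rt) = P + P·r·t
Interest: I = P × r × t = $26,418.62 × 0.1282 × 5.6 = $18,966.46
A = P + I = $26,418.62 + $18,966.46 = $45,385.08

A = P + I = P(1 + rt) = $45,385.08


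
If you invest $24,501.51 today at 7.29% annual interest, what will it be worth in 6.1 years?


Future value formula: FV = PV × (1 + r)^t
FV = $24,501.51 × (1 + 0.0729)^6.1
FV = $24,501.51 × 1.5360714
FV = $37,636.07

FV = PV × (1 + r)^t = $37,636.07


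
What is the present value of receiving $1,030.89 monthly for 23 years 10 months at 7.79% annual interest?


Present value of an ordinary annuity: PV = PMT × (1 − (1 + r)^(−n)) / r
Monthly rate r = 0.0779/12 ≈ 0.00649167, n = 286
PV = $1,030.89 × (1 − (1 + 0.0779/12)^(−286)) / (0.0779/12)
PV = $1,030.89 × 129.837184
PV = $133,847.85

PV = PMT × (1-(1+r)^(-n))/r = $133,847.85


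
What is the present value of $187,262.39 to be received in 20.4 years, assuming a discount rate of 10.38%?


Present value formula: PV = FV / (1 + r)^t
PV = $187,262.39 / (1 + 0.1038)^20.4
PV = $187,262.39 / 7.498320
PV = $24,973.91

PV = FV / (1 + r)^t = $24,973.91


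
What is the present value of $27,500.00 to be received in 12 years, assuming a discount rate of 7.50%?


Present value formula: PV = FV / (1 + r)^t
PV = $27,500.00 / (1 + 0.075)^12
PV = $27,500.00 / 2.381780
PV = $11,545.99

PV = FV / (1 + r)^t = $11,545.99


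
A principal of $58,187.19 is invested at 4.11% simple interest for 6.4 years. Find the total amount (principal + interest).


Total amount formula: A = P(1 + rt) = P + P·r·t
Interest: I = P × r × t = $58,187.19 × 0.0411 × 6.4 = $15,305.56
A = P + I = $58,187.19 + $15,305.56 = $73,492.75

A = P + I = P(1 + rt) = $73,492.75


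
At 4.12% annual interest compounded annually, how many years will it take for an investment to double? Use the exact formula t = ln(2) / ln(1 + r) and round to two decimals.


Doubling condition: (1 + r)^t = 2
Take ln of both sides: t × ln(1 + r) = ln(2)
t = ln(2) / ln(1 + r)
t = 0.693147 / 0.040374
t = 17.17

t = ln(2) / ln(1 + r) = 17.17 years


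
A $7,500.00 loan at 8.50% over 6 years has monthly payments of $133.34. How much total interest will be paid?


Total paid over the life of the loan = PMT × n.
Total paid = $133.34 × 72 = $9,600.48
Total interest = total paid − principal = $9,600.48 − $7,500.00 = $2,100.48

Total interest = (PMT × n) - PV = $2,100.48


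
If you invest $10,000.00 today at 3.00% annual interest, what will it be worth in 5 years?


Future value formula: FV = PV × (1 + r)^t
FV = $10,000.00 × (1 + 0.03)^5
FV = $10,000.00 × 1.159274
FV = $11,592.74

FV = PV × (1 + r)^t = $11,592.74


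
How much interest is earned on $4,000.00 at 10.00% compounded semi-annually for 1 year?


Compound interest earned = final amount − principal.
A = P(1 + r/n)^(nt) = $4,000.00 × (1 + 0.1/2)^(2 × 1) = $4,410.00
Interest = A − P = $4,410.00 − $4,000.00 = $410.00

Interest = A - P = $410.00


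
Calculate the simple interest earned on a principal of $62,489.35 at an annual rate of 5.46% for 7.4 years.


Simple interest formula: I = P × r × t
I = $62,489.35 × 0.0546 × 7.4
I = $25,248.20

I = P × r × t = $25,248.20


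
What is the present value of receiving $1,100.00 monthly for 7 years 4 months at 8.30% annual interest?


Present value of an ordinary annuity: PV = PMT × (1 − (1 + r)^(−n)) / r
Monthly rate r = 0.083/12 ≈ 0.00691667, n = 88
PV = $1,100.00 × (1 − (1 + 0.083/12)^(−88)) / (0.083/12)
PV = $1,100.00 × 65.751755
PV = $72,326.93

PV = PMT × (1-(1+r)^(-n))/r = $72,326.93


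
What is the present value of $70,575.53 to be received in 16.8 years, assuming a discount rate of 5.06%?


Present value formula: PV = FV / (1 + r)^t
PV = $70,575.53 / (1 + 0.0506)^16.8
PV = $70,575.53 / 2.291650
PV = $30,796.82

PV = FV / (1 + r)^t = $30,796.82


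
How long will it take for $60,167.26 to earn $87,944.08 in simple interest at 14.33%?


Rearrange the simple interest formula for t:
I = P × r × t  ⇒  t = I / (P × r)
t = $87,944.08 / ($60,167.26 × 0.1433)
t = 10.2

t = I/(P×r) = 10.2 years


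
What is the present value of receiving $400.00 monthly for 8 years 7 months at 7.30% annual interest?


Present value of an ordinary annuity: PV = PMT × (1 − (1 + r)^(−n)) / r
Monthly rate r = 0.073/12 ≈ 0.00608333, n = 103
PV = $400.00 × (1 − (1 + 0.073/12)^(−103)) / (0.073/12)
PV = $400.00 × 76.367676
PV = $30,547.07

PV = PMT × (1-(1+r)^(-n))/r = $30,547.07


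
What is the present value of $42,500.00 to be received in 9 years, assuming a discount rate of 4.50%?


Present value formula: PV = FV / (1 + r)^t
PV = $42,500.00 / (1 + 0.045)^9
PV = $42,500.00 / 1.486095
PV = $28,598.44

PV = FV / (1 + r)^t = $28,598.44


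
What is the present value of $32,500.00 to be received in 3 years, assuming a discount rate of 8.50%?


Present value formula: PV = FV / (1 + r)^t
PV = $32,500.00 / (1 + 0.085)^3
PV = $32,500.00 / 1.2772891
PV = $25,444.51

PV = FV / (1 + r)^t = $25,444.51


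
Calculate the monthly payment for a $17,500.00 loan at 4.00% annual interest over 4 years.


Loan payment formula: PMT = PV × r / (1 − (1 + r)^(−n))
Monthly rate r = 0.04/12 ≈ 0.00333333, n = 48 months
Denominator: 1 − (1 + 0.04/12)^(−48) = 0.147629
PMT = $17,500.00 × (0.04/12) / 0.147629
PMT = $395.13 per month

PMT = PV × r / (1-(1+r)^(-n)) = $395.13/month


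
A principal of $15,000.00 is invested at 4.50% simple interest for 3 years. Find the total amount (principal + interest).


Total amount formula: A = P(1 + rt) = P + P·r·t
Interest: I = P × r × t = $15,000.00 × 0.045 × 3 = $2,025.00
A = P + I = $15,000.00 + $2,025.00 = $17,025.00

A = P + I = P(1 + rt) = $17,025.00


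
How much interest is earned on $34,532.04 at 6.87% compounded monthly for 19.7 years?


Compound interest earned = final amount − principal.
A = P(1 + r/n)^(nt) = $34,532.04 × (1 + 0.0687/12)^(12 × 19.7) = $133,142.27
Interest = A − P = $133,142.27 − $34,532.04 = $98,610.23

Interest = A - P = $98,610.23


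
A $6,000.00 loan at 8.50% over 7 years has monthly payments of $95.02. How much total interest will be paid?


Total paid over the life of the loan = PMT × n.
Total paid = $95.02 × 84 = $7,981.68
Total interest = total paid − principal = $7,981.68 − $6,000.00 = $1,981.68

Total interest = (PMT × n) - PV = $1,981.68


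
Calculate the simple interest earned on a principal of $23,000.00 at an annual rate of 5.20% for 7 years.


Simple interest formula: I = P × r × t
I = $23,000.00 × 0.052 × 7
I = $8,372.00

I = P × r × t = $8,372.00


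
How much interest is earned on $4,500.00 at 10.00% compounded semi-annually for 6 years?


Compound interest earned = final amount − principal.
A = P(1 + r/n)^(nt) = $4,500.00 × (1 + 0.1/2)^(2 × 6) = $8,081.35
Interest = A − P = $8,081.35 − $4,500.00 = $3,581.35

Interest = A - P = $3,581.35


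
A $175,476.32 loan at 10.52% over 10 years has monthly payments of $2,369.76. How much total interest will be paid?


Total paid over the life of the loan = PMT × n.
Total paid = $2,369.76 × 120 = $284,371.20
Total interest = total paid − principal = $284,371.20 − $175,476.32 = $108,894.88

Total interest = (PMT × n) - PV = $108,894.88


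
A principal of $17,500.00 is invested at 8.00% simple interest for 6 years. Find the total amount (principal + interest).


Total amount formula: A = P(1 + rt) = P + P·r·t
Interest: I = P × r × t = $17,500.00 × 0.08 × 6 = $8,400.00
A = P + I = $17,500.00 + $8,400.00 = $25,900.00

A = P + I = P(1 + rt) = $25,900.00


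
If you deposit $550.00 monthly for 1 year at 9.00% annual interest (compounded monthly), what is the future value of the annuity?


Future value of an ordinary annuity: FV = PMT × ((1 + r)^n − 1) / r
Monthly rate r = 0.09/12 = 0.0075, n = 12
FV = $550.00 × ((1 + 0.09/12)^12 − 1) / (0.09/12)
FV = $550.00 × 12.507586
FV = $6,879.17

FV = PMT × ((1+r)^n - 1)/r = $6,879.17


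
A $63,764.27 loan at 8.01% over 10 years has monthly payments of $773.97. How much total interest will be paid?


Total paid over the life of the loan = PMT × n.
Total paid = $773.97 × 120 = $92,876.40
Total interest = total paid − principal = $92,876.40 − $63,764.27 = $29,112.13

Total interest = (PMT × n) - PV = $29,112.13


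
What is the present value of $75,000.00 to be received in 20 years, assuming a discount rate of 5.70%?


Present value formula: PV = FV / (1 + r)^t
PV = $75,000.00 / (1 + 0.057)^20
PV = $75,000.00 / 3.030399
PV = $24,749.22

PV = FV / (1 + r)^t = $24,749.22


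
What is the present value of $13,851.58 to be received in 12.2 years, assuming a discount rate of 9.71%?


Present value formula: PV = FV / (1 + r)^t
PV = $13,851.58 / (1 + 0.0971)^12.2
PV = $13,851.58 / 3.0974466
PV = $4,471.94

PV = FV / (1 + r)^t = $4,471.94


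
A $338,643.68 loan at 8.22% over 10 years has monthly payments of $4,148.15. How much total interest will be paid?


Total paid over the life of the loan = PMT × n.
Total paid = $4,148.15 × 120 = $497,778.00
Total interest = total paid − principal = $497,778.00 − $338,643.68 = $159,134.32

Total interest = (PMT × n) - PV = $159,134.32
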